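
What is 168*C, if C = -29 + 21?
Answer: -1344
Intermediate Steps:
C = -8
168*C = 168*(-8) = -1344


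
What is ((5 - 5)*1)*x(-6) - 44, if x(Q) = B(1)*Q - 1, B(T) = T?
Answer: -44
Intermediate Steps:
x(Q) = -1 + Q (x(Q) = 1*Q - 1 = Q - 1 = -1 + Q)
((5 - 5)*1)*x(-6) - 44 = ((5 - 5)*1)*(-1 - 6) - 44 = (0*1)*(-7) - 44 = 0*(-7) - 44 = 0 - 44 = -44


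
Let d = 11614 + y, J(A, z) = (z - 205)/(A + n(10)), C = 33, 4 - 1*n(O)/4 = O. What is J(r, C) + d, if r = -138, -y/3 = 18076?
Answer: -3451648/81 ≈ -42613.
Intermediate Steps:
y = -54228 (y = -3*18076 = -54228)
n(O) = 16 - 4*O
J(A, z) = (-205 + z)/(-24 + A) (J(A, z) = (z - 205)/(A + (16 - 4*10)) = (-205 + z)/(A + (16 - 40)) = (-205 + z)/(A - 24) = (-205 + z)/(-24 + A))
d = -42614 (d = 11614 - 54228 = -42614)
J(r, C) + d = (-205 + 33)/(-24 - 138) - 42614 = -172/(-162) - 42614 = -1/162*(-172) - 42614 = 86/81 - 42614 = -3451648/81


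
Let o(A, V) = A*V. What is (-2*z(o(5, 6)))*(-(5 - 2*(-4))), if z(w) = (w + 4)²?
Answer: 30056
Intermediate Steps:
z(w) = (4 + w)²
(-2*z(o(5, 6)))*(-(5 - 2*(-4))) = (-2*(4 + 5*6)²)*(-(5 - 2*(-4))) = (-2*(4 + 30)²)*(-(5 + 8)) = (-2*34²)*(-1*13) = -2*1156*(-13) = -2312*(-13) = 30056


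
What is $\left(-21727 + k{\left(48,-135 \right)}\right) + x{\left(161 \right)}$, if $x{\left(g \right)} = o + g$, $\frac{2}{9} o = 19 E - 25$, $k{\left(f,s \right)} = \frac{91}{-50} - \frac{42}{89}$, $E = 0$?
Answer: $- \frac{48239762}{2225} \approx -21681.0$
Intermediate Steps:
$k{\left(f,s \right)} = - \frac{10199}{4450}$ ($k{\left(f,s \right)} = 91 \left(- \frac{1}{50}\right) - \frac{42}{89} = - \frac{91}{50} - \frac{42}{89} = - \frac{10199}{4450}$)
$o = - \frac{225}{2}$ ($o = \frac{9 \left(19 \cdot 0 - 25\right)}{2} = \frac{9 \left(0 - 25\right)}{2} = \frac{9}{2} \left(-25\right) = - \frac{225}{2} \approx -112.5$)
$x{\left(g \right)} = - \frac{225}{2} + g$
$\left(-21727 + k{\left(48,-135 \right)}\right) + x{\left(161 \right)} = \left(-21727 - \frac{10199}{4450}\right) + \left(- \frac{225}{2} + 161\right) = - \frac{96695349}{4450} + \frac{97}{2} = - \frac{48239762}{2225}$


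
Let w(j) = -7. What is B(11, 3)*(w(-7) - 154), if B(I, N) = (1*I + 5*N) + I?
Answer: -5957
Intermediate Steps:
B(I, N) = 2*I + 5*N (B(I, N) = (I + 5*N) + I = 2*I + 5*N)
B(11, 3)*(w(-7) - 154) = (2*11 + 5*3)*(-7 - 154) = (22 + 15)*(-161) = 37*(-161) = -5957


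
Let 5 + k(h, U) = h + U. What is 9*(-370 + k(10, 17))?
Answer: -3132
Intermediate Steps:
k(h, U) = -5 + U + h (k(h, U) = -5 + (h + U) = -5 + (U + h) = -5 + U + h)
9*(-370 + k(10, 17)) = 9*(-370 + (-5 + 17 + 10)) = 9*(-370 + 22) = 9*(-348) = -3132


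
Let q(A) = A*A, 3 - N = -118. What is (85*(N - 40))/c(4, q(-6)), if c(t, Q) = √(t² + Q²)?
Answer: 6885*√82/328 ≈ 190.08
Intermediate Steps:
N = 121 (N = 3 - 1*(-118) = 3 + 118 = 121)
q(A) = A²
c(t, Q) = √(Q² + t²)
(85*(N - 40))/c(4, q(-6)) = (85*(121 - 40))/(√(((-6)²)² + 4²)) = (85*81)/(√(36² + 16)) = 6885/(√(1296 + 16)) = 6885/(√1312) = 6885/((4*√82)) = 6885*(√82/328) = 6885*√82/328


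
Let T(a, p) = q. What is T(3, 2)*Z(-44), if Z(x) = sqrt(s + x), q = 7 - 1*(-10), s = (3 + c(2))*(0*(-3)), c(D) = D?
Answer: 34*I*sqrt(11) ≈ 112.77*I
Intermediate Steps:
s = 0 (s = (3 + 2)*(0*(-3)) = 5*0 = 0)
q = 17 (q = 7 + 10 = 17)
T(a, p) = 17
Z(x) = sqrt(x) (Z(x) = sqrt(0 + x) = sqrt(x))
T(3, 2)*Z(-44) = 17*sqrt(-44) = 17*(2*I*sqrt(11)) = 34*I*sqrt(11)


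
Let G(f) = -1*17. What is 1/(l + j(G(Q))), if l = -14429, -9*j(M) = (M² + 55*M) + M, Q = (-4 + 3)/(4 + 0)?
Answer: -3/43066 ≈ -6.9660e-5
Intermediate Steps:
Q = -¼ (Q = -1/4 = -1*¼ = -¼ ≈ -0.25000)
G(f) = -17
j(M) = -56*M/9 - M²/9 (j(M) = -((M² + 55*M) + M)/9 = -(M² + 56*M)/9 = -56*M/9 - M²/9)
1/(l + j(G(Q))) = 1/(-14429 - ⅑*(-17)*(56 - 17)) = 1/(-14429 - ⅑*(-17)*39) = 1/(-14429 + 221/3) = 1/(-43066/3) = -3/43066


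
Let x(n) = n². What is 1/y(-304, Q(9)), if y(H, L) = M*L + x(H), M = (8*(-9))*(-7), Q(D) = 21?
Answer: 1/103000 ≈ 9.7087e-6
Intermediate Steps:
M = 504 (M = -72*(-7) = 504)
y(H, L) = H² + 504*L (y(H, L) = 504*L + H² = H² + 504*L)
1/y(-304, Q(9)) = 1/((-304)² + 504*21) = 1/(92416 + 10584) = 1/103000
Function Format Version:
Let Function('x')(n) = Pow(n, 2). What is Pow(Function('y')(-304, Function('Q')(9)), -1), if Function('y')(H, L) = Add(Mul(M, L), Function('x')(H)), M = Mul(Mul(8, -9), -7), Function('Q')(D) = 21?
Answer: Rational(1, 103000) ≈ 9.7087e-6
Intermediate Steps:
M = 504 (M = Mul(-72, -7) = 504)
Function('y')(H, L) = Add(Pow(H, 2), Mul(504, L)) (Function('y')(H, L) = Add(Mul(504, L), Pow(H, 2)) = Add(Pow(H, 2), Mul(504, L)))
Pow(Function('y')(-304, Function('Q')(9)), -1) = Pow(Add(Pow(-304, 2), Mul(504, 21)), -1) = Pow(Add(92416, 10584), -1) = Pow(103000, -1) = Rational(1, 103000)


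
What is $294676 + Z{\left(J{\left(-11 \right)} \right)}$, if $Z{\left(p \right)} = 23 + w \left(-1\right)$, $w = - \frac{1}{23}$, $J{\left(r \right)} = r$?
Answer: $\frac{6778078}{23} \approx 2.947 \cdot 10^{5}$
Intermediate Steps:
$w = - \frac{1}{23}$ ($w = \left(-1\right) \frac{1}{23} = - \frac{1}{23} \approx -0.043478$)
$Z{\left(p \right)} = \frac{530}{23}$ ($Z{\left(p \right)} = 23 - - \frac{1}{23} = 23 + \frac{1}{23} = \frac{530}{23}$)
$294676 + Z{\left(J{\left(-11 \right)} \right)} = 294676 + \frac{530}{23} = \frac{6778078}{23}$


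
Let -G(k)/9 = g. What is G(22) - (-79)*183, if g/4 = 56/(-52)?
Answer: 188445/13 ≈ 14496.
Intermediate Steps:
g = -56/13 (g = 4*(56/(-52)) = 4*(56*(-1/52)) = 4*(-14/13) = -56/13 ≈ -4.3077)
G(k) = 504/13 (G(k) = -9*(-56/13) = 504/13)
G(22) - (-79)*183 = 504/13 - (-79)*183 = 504/13 - 1*(-14457) = 504/13 + 14457 = 188445/13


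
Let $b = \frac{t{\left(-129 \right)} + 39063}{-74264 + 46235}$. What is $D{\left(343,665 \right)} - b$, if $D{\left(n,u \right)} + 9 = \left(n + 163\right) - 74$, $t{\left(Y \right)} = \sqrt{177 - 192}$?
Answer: $\frac{3965110}{9343} + \frac{i \sqrt{15}}{28029} \approx 424.39 + 0.00013818 i$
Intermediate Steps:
$t{\left(Y \right)} = i \sqrt{15}$ ($t{\left(Y \right)} = \sqrt{-15} = i \sqrt{15}$)
$D{\left(n,u \right)} = 80 + n$ ($D{\left(n,u \right)} = -9 + \left(\left(n + 163\right) - 74\right) = -9 + \left(\left(163 + n\right) - 74\right) = -9 + \left(89 + n\right) = 80 + n$)
$b = - \frac{13021}{9343} - \frac{i \sqrt{15}}{28029}$ ($b = \frac{i \sqrt{15} + 39063}{-74264 + 46235} = \frac{39063 + i \sqrt{15}}{-28029} = \left(39063 + i \sqrt{15}\right) \left(- \frac{1}{28029}\right) = - \frac{13021}{9343} - \frac{i \sqrt{15}}{28029} \approx -1.3937 - 0.00013818 i$)
$D{\left(343,665 \right)} - b = \left(80 + 343\right) - \left(- \frac{13021}{9343} - \frac{i \sqrt{15}}{28029}\right) = 423 + \left(\frac{13021}{9343} + \frac{i \sqrt{15}}{28029}\right) = \frac{3965110}{9343} + \frac{i \sqrt{15}}{28029}$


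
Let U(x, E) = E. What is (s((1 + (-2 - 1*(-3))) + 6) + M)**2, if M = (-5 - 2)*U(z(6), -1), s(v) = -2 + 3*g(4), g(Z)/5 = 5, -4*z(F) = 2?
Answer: 6400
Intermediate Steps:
z(F) = -1/2 (z(F) = -1/4*2 = -1/2)
g(Z) = 25 (g(Z) = 5*5 = 25)
s(v) = 73 (s(v) = -2 + 3*25 = -2 + 75 = 73)
M = 7 (M = (-5 - 2)*(-1) = -7*(-1) = 7)
(s((1 + (-2 - 1*(-3))) + 6) + M)**2 = (73 + 7)**2 = 80**2 = 6400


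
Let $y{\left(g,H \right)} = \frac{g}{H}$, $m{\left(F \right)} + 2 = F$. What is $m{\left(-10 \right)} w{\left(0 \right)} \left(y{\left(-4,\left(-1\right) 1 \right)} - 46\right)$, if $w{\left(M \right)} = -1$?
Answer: $-504$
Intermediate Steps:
$m{\left(F \right)} = -2 + F$
$m{\left(-10 \right)} w{\left(0 \right)} \left(y{\left(-4,\left(-1\right) 1 \right)} - 46\right) = \left(-2 - 10\right) \left(-1\right) \left(- \frac{4}{\left(-1\right) 1} - 46\right) = \left(-12\right) \left(-1\right) \left(- \frac{4}{-1} - 46\right) = 12 \left(\left(-4\right) \left(-1\right) - 46\right) = 12 \left(4 - 46\right) = 12 \left(-42\right) = -504$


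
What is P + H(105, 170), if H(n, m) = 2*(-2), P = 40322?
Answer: 40318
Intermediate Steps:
H(n, m) = -4
P + H(105, 170) = 40322 - 4 = 40318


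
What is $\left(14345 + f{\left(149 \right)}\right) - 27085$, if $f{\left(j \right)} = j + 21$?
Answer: $-12570$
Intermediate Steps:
$f{\left(j \right)} = 21 + j$
$\left(14345 + f{\left(149 \right)}\right) - 27085 = \left(14345 + \left(21 + 149\right)\right) - 27085 = \left(14345 + 170\right) - 27085 = 14515 - 27085 = -12570$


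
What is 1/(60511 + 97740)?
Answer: 1/158251 ≈ 6.3191e-6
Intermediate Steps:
1/(60511 + 97740) = 1/158251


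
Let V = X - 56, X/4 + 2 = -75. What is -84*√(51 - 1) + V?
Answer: -364 - 420*√2 ≈ -957.97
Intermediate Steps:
X = -308 (X = -8 + 4*(-75) = -8 - 300 = -308)
V = -364 (V = -308 - 56 = -364)
-84*√(51 - 1) + V = -84*√(51 - 1) - 364 = -420*√2 - 364 = -364 - 420*√2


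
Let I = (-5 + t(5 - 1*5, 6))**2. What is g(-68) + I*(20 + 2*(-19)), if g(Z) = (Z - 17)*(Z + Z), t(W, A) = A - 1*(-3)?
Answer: 11272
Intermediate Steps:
t(W, A) = 3 + A (t(W, A) = A + 3 = 3 + A)
g(Z) = 2*Z*(-17 + Z) (g(Z) = (-17 + Z)*(2*Z) = 2*Z*(-17 + Z))
I = 16 (I = (-5 + (3 + 6))**2 = (-5 + 9)**2 = 4**2 = 16)
g(-68) + I*(20 + 2*(-19)) = 2*(-68)*(-17 - 68) + 16*(20 + 2*(-19)) = 2*(-68)*(-85) + 16*(20 - 38) = 11560 + 16*(-18) = 11560 - 288 = 11272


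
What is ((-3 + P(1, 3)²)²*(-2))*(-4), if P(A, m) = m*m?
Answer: 48672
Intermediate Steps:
P(A, m) = m²
((-3 + P(1, 3)²)²*(-2))*(-4) = ((-3 + (3²)²)²*(-2))*(-4) = ((-3 + 9²)²*(-2))*(-4) = ((-3 + 81)²*(-2))*(-4) = (78²*(-2))*(-4) = (6084*(-2))*(-4) = -12168*(-4) = 48672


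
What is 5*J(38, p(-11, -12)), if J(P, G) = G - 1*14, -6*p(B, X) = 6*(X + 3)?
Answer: -25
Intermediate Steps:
p(B, X) = -3 - X (p(B, X) = -(X + 3) = -(3 + X) = -(18 + 6*X)/6 = -3 - X)
J(P, G) = -14 + G (J(P, G) = G - 14 = -14 + G)
5*J(38, p(-11, -12)) = 5*(-14 + (-3 - 1*(-12))) = 5*(-14 + (-3 + 12)) = 5*(-14 + 9) = 5*(-5) = -25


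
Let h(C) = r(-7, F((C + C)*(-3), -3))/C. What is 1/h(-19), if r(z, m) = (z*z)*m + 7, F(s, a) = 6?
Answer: -19/301 ≈ -0.063123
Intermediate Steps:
r(z, m) = 7 + m*z² (r(z, m) = z²*m + 7 = m*z² + 7 = 7 + m*z²)
h(C) = 301/C (h(C) = (7 + 6*(-7)²)/C = (7 + 6*49)/C = (7 + 294)/C = 301/C)
1/h(-19) = 1/(301/(-19)) = 1/(301*(-1/19)) = 1/(-301/19) = -19/301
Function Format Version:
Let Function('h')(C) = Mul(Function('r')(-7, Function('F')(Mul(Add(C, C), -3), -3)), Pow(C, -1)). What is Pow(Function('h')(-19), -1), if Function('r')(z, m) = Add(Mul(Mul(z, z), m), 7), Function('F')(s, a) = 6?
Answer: Rational(-19, 301) ≈ -0.063123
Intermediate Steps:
Function('r')(z, m) = Add(7, Mul(m, Pow(z, 2))) (Function('r')(z, m) = Add(Mul(Pow(z, 2), m), 7) = Add(Mul(m, Pow(z, 2)), 7) = Add(7, Mul(m, Pow(z, 2))))
Function('h')(C) = Mul(301, Pow(C, -1)) (Function('h')(C) = Mul(Add(7, Mul(6, Pow(-7, 2))), Pow(C, -1)) = Mul(Add(7, Mul(6, 49)), Pow(C, -1)) = Mul(Add(7, 294), Pow(C, -1)) = Mul(301, Pow(C, -1)))
Pow(Function('h')(-19), -1) = Pow(Mul(301, Pow(-19, -1)), -1) = Pow(Mul(301, Rational(-1, 19)), -1) = Pow(Rational(-301, 19), -1) = Rational(-19, 301)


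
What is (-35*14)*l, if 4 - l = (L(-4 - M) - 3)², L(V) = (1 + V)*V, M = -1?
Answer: 2450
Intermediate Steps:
L(V) = V*(1 + V)
l = -5 (l = 4 - ((-4 - 1*(-1))*(1 + (-4 - 1*(-1))) - 3)² = 4 - ((-4 + 1)*(1 + (-4 + 1)) - 3)² = 4 - (-3*(1 - 3) - 3)² = 4 - (-3*(-2) - 3)² = 4 - (6 - 3)² = 4 - 1*3² = 4 - 1*9 = 4 - 9 = -5)
(-35*14)*l = -35*14*(-5) = -490*(-5) = 2450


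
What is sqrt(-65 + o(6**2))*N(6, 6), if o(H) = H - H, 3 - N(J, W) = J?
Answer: -3*I*sqrt(65) ≈ -24.187*I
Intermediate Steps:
N(J, W) = 3 - J
o(H) = 0
sqrt(-65 + o(6**2))*N(6, 6) = sqrt(-65 + 0)*(3 - 1*6) = sqrt(-65)*(3 - 6) = (I*sqrt(65))*(-3) = -3*I*sqrt(65)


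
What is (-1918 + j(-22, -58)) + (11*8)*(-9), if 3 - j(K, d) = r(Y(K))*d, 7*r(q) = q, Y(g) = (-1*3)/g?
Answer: -208352/77 ≈ -2705.9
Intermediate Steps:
Y(g) = -3/g
r(q) = q/7
j(K, d) = 3 + 3*d/(7*K) (j(K, d) = 3 - (-3/K)/7*d = 3 - (-3/(7*K))*d = 3 - (-3)*d/(7*K) = 3 + 3*d/(7*K))
(-1918 + j(-22, -58)) + (11*8)*(-9) = (-1918 + (3 + (3/7)*(-58)/(-22))) + (11*8)*(-9) = (-1918 + (3 + (3/7)*(-58)*(-1/22))) + 88*(-9) = (-1918 + (3 + 87/77)) - 792 = (-1918 + 318/77) - 792 = -147368/77 - 792 = -208352/77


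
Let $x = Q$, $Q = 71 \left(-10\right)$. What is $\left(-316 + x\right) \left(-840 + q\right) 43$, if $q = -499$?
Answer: $59074002$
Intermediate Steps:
$Q = -710$
$x = -710$
$\left(-316 + x\right) \left(-840 + q\right) 43 = \left(-316 - 710\right) \left(-840 - 499\right) 43 = \left(-1026\right) \left(-1339\right) 43 = 1373814 \cdot 43 = 59074002$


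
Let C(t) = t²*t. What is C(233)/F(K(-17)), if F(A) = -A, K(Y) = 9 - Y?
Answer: -12649337/26 ≈ -4.8651e+5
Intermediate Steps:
C(t) = t³
C(233)/F(K(-17)) = 233³/((-(9 - 1*(-17)))) = 12649337/((-(9 + 17))) = 12649337/((-1*26)) = 12649337/(-26) = 12649337*(-1/26) = -12649337/26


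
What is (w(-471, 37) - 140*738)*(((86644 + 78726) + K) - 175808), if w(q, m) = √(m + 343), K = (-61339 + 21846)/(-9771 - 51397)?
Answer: 8245350455265/7646 - 638432091*√95/30584 ≈ 1.0782e+9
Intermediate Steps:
K = 39493/61168 (K = -39493/(-61168) = -39493*(-1/61168) = 39493/61168 ≈ 0.64565)
w(q, m) = √(343 + m)
(w(-471, 37) - 140*738)*(((86644 + 78726) + K) - 175808) = (√(343 + 37) - 140*738)*(((86644 + 78726) + 39493/61168) - 175808) = (√380 - 103320)*((165370 + 39493/61168) - 175808) = (2*√95 - 103320)*(10115391653/61168 - 175808) = (-103320 + 2*√95)*(-638432091/61168) = 8245350455265/7646 - 638432091*√95/30584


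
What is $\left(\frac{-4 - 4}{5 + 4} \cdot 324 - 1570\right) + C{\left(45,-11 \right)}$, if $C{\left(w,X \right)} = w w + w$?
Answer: $212$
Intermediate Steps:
$C{\left(w,X \right)} = w + w^{2}$ ($C{\left(w,X \right)} = w^{2} + w = w + w^{2}$)
$\left(\frac{-4 - 4}{5 + 4} \cdot 324 - 1570\right) + C{\left(45,-11 \right)} = \left(\frac{-4 - 4}{5 + 4} \cdot 324 - 1570\right) + 45 \left(1 + 45\right) = \left(- \frac{8}{9} \cdot 324 - 1570\right) + 45 \cdot 46 = \left(\left(-8\right) \frac{1}{9} \cdot 324 - 1570\right) + 2070 = \left(\left(- \frac{8}{9}\right) 324 - 1570\right) + 2070 = \left(-288 - 1570\right) + 2070 = -1858 + 2070 = 212$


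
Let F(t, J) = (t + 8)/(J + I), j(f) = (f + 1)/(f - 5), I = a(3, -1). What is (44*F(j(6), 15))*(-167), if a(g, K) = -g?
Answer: -9185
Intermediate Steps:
I = -3 (I = -1*3 = -3)
j(f) = (1 + f)/(-5 + f)
F(t, J) = (8 + t)/(-3 + J) (F(t, J) = (t + 8)/(J - 3) = (8 + t)/(-3 + J))
(44*F(j(6), 15))*(-167) = (44*((8 + (1 + 6)/(-5 + 6))/(-3 + 15)))*(-167) = (44*((8 + 7/1)/12))*(-167) = (44*((8 + 1*7)/12))*(-167) = (44*((8 + 7)/12))*(-167) = (44*((1/12)*15))*(-167) = (44*(5/4))*(-167) = 55*(-167) = -9185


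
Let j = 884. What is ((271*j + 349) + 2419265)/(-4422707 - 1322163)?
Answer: -1329589/2872435 ≈ -0.46288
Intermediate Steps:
((271*j + 349) + 2419265)/(-4422707 - 1322163) = ((271*884 + 349) + 2419265)/(-4422707 - 1322163) = ((239564 + 349) + 2419265)/(-5744870) = (239913 + 2419265)*(-1/5744870) = 2659178*(-1/5744870) = -1329589/2872435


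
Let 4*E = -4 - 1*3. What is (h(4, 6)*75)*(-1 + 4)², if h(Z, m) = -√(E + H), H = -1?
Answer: -675*I*√11/2 ≈ -1119.4*I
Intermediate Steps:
E = -7/4 (E = (-4 - 1*3)/4 = (-4 - 3)/4 = (¼)*(-7) = -7/4 ≈ -1.7500)
h(Z, m) = -I*√11/2 (h(Z, m) = -√(-7/4 - 1) = -√(-11/4) = -I*√11/2)
(h(4, 6)*75)*(-1 + 4)² = (-I*√11/2*75)*(-1 + 4)² = -75*I*√11/2*3² = -75*I*√11/2*9 = -675*I*√11/2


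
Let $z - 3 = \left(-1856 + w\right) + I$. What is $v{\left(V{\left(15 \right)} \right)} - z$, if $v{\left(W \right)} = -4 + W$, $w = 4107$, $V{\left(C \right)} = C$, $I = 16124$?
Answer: $-18367$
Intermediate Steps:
$z = 18378$ ($z = 3 + \left(\left(-1856 + 4107\right) + 16124\right) = 3 + \left(2251 + 16124\right) = 3 + 18375 = 18378$)
$v{\left(V{\left(15 \right)} \right)} - z = \left(-4 + 15\right) - 18378 = 11 - 18378 = -18367$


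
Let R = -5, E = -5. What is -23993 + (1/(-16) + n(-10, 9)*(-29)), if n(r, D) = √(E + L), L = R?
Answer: -383889/16 - 29*I*√10 ≈ -23993.0 - 91.706*I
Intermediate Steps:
L = -5
n(r, D) = I*√10 (n(r, D) = √(-5 - 5) = √(-10) = I*√10)
-23993 + (1/(-16) + n(-10, 9)*(-29)) = -23993 + (1/(-16) + (I*√10)*(-29)) = -23993 + (-1/16 - 29*I*√10) = -383889/16 - 29*I*√10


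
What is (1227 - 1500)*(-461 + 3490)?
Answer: -826917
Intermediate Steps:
(1227 - 1500)*(-461 + 3490) = -273*3029 = -826917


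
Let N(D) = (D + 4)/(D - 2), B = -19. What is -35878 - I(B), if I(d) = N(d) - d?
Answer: -251284/7 ≈ -35898.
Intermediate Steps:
N(D) = (4 + D)/(-2 + D)
I(d) = -d + (4 + d)/(-2 + d) (I(d) = (4 + d)/(-2 + d) - d = -d + (4 + d)/(-2 + d))
-35878 - I(B) = -35878 - (4 - 19 - 1*(-19)*(-2 - 19))/(-2 - 19) = -35878 - (4 - 19 - 1*(-19)*(-21))/(-21) = -35878 - (-1)*(4 - 19 - 399)/21 = -35878 - (-1)*(-414)/21 = -35878 - 1*138/7 = -35878 - 138/7 = -251284/7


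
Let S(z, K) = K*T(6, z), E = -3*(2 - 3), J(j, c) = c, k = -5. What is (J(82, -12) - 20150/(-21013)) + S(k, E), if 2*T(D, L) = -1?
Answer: -527051/42026 ≈ -12.541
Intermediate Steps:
T(D, L) = -1/2 (T(D, L) = (1/2)*(-1) = -1/2)
E = 3 (E = -3*(-1) = 3)
S(z, K) = -K/2 (S(z, K) = K*(-1/2) = -K/2)
(J(82, -12) - 20150/(-21013)) + S(k, E) = (-12 - 20150/(-21013)) - 1/2*3 = (-12 - 20150*(-1/21013)) - 3/2 = (-12 + 20150/21013) - 3/2 = -232006/21013 - 3/2 = -527051/42026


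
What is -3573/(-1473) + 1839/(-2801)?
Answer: 2433042/1375291 ≈ 1.7691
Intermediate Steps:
-3573/(-1473) + 1839/(-2801) = -3573*(-1/1473) + 1839*(-1/2801) = 1191/491 - 1839/2801 = 2433042/1375291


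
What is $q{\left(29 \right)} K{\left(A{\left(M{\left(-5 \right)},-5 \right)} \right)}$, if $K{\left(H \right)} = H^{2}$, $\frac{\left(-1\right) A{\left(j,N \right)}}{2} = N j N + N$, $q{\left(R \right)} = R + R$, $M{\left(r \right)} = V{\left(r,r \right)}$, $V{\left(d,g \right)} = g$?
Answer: $3920800$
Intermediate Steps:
$M{\left(r \right)} = r$
$q{\left(R \right)} = 2 R$
$A{\left(j,N \right)} = - 2 N - 2 j N^{2}$ ($A{\left(j,N \right)} = - 2 \left(N j N + N\right) = - 2 \left(j N^{2} + N\right) = - 2 \left(N + j N^{2}\right) = - 2 N - 2 j N^{2}$)
$q{\left(29 \right)} K{\left(A{\left(M{\left(-5 \right)},-5 \right)} \right)} = 2 \cdot 29 \left(\left(-2\right) \left(-5\right) \left(1 - -25\right)\right)^{2} = 58 \left(\left(-2\right) \left(-5\right) \left(1 + 25\right)\right)^{2} = 58 \left(\left(-2\right) \left(-5\right) 26\right)^{2} = 58 \cdot 260^{2} = 58 \cdot 67600 = 3920800$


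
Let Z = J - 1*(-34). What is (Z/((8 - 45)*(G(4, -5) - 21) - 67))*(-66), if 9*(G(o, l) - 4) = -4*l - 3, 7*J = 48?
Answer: -169884/31003 ≈ -5.4796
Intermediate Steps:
J = 48/7 (J = (1/7)*48 = 48/7 ≈ 6.8571)
G(o, l) = 11/3 - 4*l/9 (G(o, l) = 4 + (-4*l - 3)/9 = 4 + (-3 - 4*l)/9 = 4 + (-1/3 - 4*l/9) = 11/3 - 4*l/9)
Z = 286/7 (Z = 48/7 - 1*(-34) = 48/7 + 34 = 286/7 ≈ 40.857)
(Z/((8 - 45)*(G(4, -5) - 21) - 67))*(-66) = (286/(7*((8 - 45)*((11/3 - 4/9*(-5)) - 21) - 67)))*(-66) = (286/(7*(-37*((11/3 + 20/9) - 21) - 67)))*(-66) = (286/(7*(-37*(53/9 - 21) - 67)))*(-66) = (286/(7*(-37*(-136/9) - 67)))*(-66) = (286/(7*(5032/9 - 67)))*(-66) = (286/(7*(4429/9)))*(-66) = ((286/7)*(9/4429))*(-66) = (2574/31003)*(-66) = -169884/31003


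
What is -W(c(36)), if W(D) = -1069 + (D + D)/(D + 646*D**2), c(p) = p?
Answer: 24861731/23257 ≈ 1069.0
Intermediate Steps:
W(D) = -1069 + 2*D/(D + 646*D**2) (W(D) = -1069 + (2*D)/(D + 646*D**2) = -1069 + 2*D/(D + 646*D**2))
-W(c(36)) = -(-1067 - 690574*36)/(1 + 646*36) = -(-1067 - 24860664)/(1 + 23256) = -(-24861731)/23257 = -1*(-24861731/23257) = 24861731/23257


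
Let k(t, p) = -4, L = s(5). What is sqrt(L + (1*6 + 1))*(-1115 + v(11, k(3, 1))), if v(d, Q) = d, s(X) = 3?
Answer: -1104*sqrt(10) ≈ -3491.2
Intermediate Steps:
L = 3
sqrt(L + (1*6 + 1))*(-1115 + v(11, k(3, 1))) = sqrt(3 + (1*6 + 1))*(-1115 + 11) = sqrt(3 + (6 + 1))*(-1104) = sqrt(3 + 7)*(-1104) = sqrt(10)*(-1104) = -1104*sqrt(10)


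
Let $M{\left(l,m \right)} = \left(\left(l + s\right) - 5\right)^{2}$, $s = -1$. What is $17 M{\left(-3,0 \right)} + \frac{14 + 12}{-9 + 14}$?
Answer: $\frac{6911}{5} \approx 1382.2$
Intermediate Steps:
$M{\left(l,m \right)} = \left(-6 + l\right)^{2}$ ($M{\left(l,m \right)} = \left(\left(l - 1\right) - 5\right)^{2} = \left(\left(-1 + l\right) - 5\right)^{2} = \left(-6 + l\right)^{2}$)
$17 M{\left(-3,0 \right)} + \frac{14 + 12}{-9 + 14} = 17 \left(-6 - 3\right)^{2} + \frac{14 + 12}{-9 + 14} = 17 \left(-9\right)^{2} + \frac{26}{5} = 17 \cdot 81 + 26 \cdot \frac{1}{5} = 1377 + \frac{26}{5} = \frac{6911}{5}$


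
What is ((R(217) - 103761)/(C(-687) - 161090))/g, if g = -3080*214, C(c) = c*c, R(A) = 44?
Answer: 6101/12053327440 ≈ 5.0617e-7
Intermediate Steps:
C(c) = c²
g = -659120
((R(217) - 103761)/(C(-687) - 161090))/g = ((44 - 103761)/((-687)² - 161090))/(-659120) = -103717/(471969 - 161090)*(-1/659120) = -103717/310879*(-1/659120) = -103717*1/310879*(-1/659120) = -6101/18287*(-1/659120) = 6101/12053327440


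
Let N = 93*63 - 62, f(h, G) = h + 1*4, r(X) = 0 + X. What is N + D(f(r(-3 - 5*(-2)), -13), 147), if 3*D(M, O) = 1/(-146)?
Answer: 2539085/438 ≈ 5797.0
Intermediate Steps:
r(X) = X
f(h, G) = 4 + h (f(h, G) = h + 4 = 4 + h)
D(M, O) = -1/438 (D(M, O) = (1/3)/(-146) = (1/3)*(-1/146) = -1/438)
N = 5797 (N = 5859 - 62 = 5797)
N + D(f(r(-3 - 5*(-2)), -13), 147) = 5797 - 1/438 = 2539085/438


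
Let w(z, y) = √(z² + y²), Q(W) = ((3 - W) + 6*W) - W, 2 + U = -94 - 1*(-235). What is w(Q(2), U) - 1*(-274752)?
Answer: 274752 + √19442 ≈ 2.7489e+5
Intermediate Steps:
U = 139 (U = -2 + (-94 - 1*(-235)) = -2 + (-94 + 235) = -2 + 141 = 139)
Q(W) = 3 + 4*W (Q(W) = (3 + 5*W) - W = 3 + 4*W)
w(z, y) = √(y² + z²)
w(Q(2), U) - 1*(-274752) = √(139² + (3 + 4*2)²) - 1*(-274752) = √(19321 + (3 + 8)²) + 274752 = √(19321 + 11²) + 274752 = √(19321 + 121) + 274752 = √19442 + 274752 = 274752 + √19442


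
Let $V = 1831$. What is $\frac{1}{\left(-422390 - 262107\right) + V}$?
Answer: $- \frac{1}{682666} \approx -1.4648 \cdot 10^{-6}$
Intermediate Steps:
$\frac{1}{\left(-422390 - 262107\right) + V} = \frac{1}{\left(-422390 - 262107\right) + 1831} = \frac{1}{-684497 + 1831} = \frac{1}{-682666} = - \frac{1}{682666}$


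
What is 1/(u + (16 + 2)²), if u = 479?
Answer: 1/803 ≈ 0.0012453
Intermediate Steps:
1/(u + (16 + 2)²) = 1/(479 + (16 + 2)²) = 1/(479 + 18²) = 1/(479 + 324) = 1/803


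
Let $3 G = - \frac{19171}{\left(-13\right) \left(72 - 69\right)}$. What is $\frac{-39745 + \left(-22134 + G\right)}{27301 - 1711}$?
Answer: $- \frac{3610336}{1497015} \approx -2.4117$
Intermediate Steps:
$G = \frac{19171}{117}$ ($G = \frac{\left(-19171\right) \frac{1}{\left(-13\right) \left(72 - 69\right)}}{3} = \frac{\left(-19171\right) \frac{1}{\left(-13\right) 3}}{3} = \frac{\left(-19171\right) \frac{1}{-39}}{3} = \frac{\left(-19171\right) \left(- \frac{1}{39}\right)}{3} = \frac{1}{3} \cdot \frac{19171}{39} = \frac{19171}{117} \approx 163.85$)
$\frac{-39745 + \left(-22134 + G\right)}{27301 - 1711} = \frac{-39745 + \left(-22134 + \frac{19171}{117}\right)}{27301 - 1711} = \frac{-39745 - \frac{2570507}{117}}{25590} = \left(- \frac{7220672}{117}\right) \frac{1}{25590} = - \frac{3610336}{1497015}$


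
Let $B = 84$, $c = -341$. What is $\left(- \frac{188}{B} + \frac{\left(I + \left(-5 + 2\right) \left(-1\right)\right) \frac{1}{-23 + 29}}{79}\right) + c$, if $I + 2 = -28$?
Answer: $- \frac{1139053}{3318} \approx -343.29$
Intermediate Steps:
$I = -30$ ($I = -2 - 28 = -30$)
$\left(- \frac{188}{B} + \frac{\left(I + \left(-5 + 2\right) \left(-1\right)\right) \frac{1}{-23 + 29}}{79}\right) + c = \left(- \frac{188}{84} + \frac{\left(-30 + \left(-5 + 2\right) \left(-1\right)\right) \frac{1}{-23 + 29}}{79}\right) - 341 = \left(\left(-188\right) \frac{1}{84} + \frac{-30 - -3}{6} \cdot \frac{1}{79}\right) - 341 = \left(- \frac{47}{21} + \left(-30 + 3\right) \frac{1}{6} \cdot \frac{1}{79}\right) - 341 = \left(- \frac{47}{21} + \left(-27\right) \frac{1}{6} \cdot \frac{1}{79}\right) - 341 = \left(- \frac{47}{21} - \frac{9}{158}\right) - 341 = - \frac{7615}{3318} - 341 = - \frac{1139053}{3318}$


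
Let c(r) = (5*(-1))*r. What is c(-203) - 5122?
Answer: -4107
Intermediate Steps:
c(r) = -5*r
c(-203) - 5122 = -5*(-203) - 5122 = 1015 - 5122 = -4107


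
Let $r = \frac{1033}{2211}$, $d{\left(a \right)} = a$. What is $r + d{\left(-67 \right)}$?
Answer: $- \frac{147104}{2211} \approx -66.533$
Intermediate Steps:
$r = \frac{1033}{2211}$ ($r = 1033 \cdot \frac{1}{2211} = \frac{1033}{2211} \approx 0.46721$)
$r + d{\left(-67 \right)} = \frac{1033}{2211} - 67 = - \frac{147104}{2211}$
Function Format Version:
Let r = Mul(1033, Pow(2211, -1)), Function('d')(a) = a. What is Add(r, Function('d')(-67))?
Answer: Rational(-147104, 2211) ≈ -66.533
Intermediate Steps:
r = Rational(1033, 2211) (r = Mul(1033, Rational(1, 2211)) = Rational(1033, 2211) ≈ 0.46721)
Add(r, Function('d')(-67)) = Add(Rational(1033, 2211), -67) = Rational(-147104, 2211)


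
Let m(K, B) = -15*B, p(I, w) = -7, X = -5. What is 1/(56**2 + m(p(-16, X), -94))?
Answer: 1/4546 ≈ 0.00021997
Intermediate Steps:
1/(56**2 + m(p(-16, X), -94)) = 1/(56**2 - 15*(-94)) = 1/(3136 + 1410) = 1/4546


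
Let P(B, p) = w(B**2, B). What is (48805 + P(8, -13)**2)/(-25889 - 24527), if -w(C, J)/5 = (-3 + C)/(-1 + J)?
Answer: -1242235/1235192 ≈ -1.0057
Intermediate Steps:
w(C, J) = -5*(-3 + C)/(-1 + J)
P(B, p) = 5*(3 - B**2)/(-1 + B)
(48805 + P(8, -13)**2)/(-25889 - 24527) = (48805 + (5*(3 - 1*8**2)/(-1 + 8))**2)/(-25889 - 24527) = (48805 + (5*(3 - 1*64)/7)**2)/(-50416) = (48805 + (5*(1/7)*(3 - 64))**2)*(-1/50416) = (48805 + (5*(1/7)*(-61))**2)*(-1/50416) = (48805 + (-305/7)**2)*(-1/50416) = (48805 + 93025/49)*(-1/50416) = (2484470/49)*(-1/50416) = -1242235/1235192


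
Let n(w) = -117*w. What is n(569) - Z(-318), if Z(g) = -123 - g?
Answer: -66768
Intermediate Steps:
n(569) - Z(-318) = -117*569 - (-123 - 1*(-318)) = -66573 - (-123 + 318) = -66573 - 1*195 = -66573 - 195 = -66768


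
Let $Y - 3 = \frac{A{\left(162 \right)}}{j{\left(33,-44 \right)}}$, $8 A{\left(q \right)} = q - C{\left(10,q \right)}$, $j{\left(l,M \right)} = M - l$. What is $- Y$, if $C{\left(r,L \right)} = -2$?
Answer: $- \frac{421}{154} \approx -2.7338$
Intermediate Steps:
$A{\left(q \right)} = \frac{1}{4} + \frac{q}{8}$ ($A{\left(q \right)} = \frac{q - -2}{8} = \frac{q + 2}{8} = \frac{2 + q}{8} = \frac{1}{4} + \frac{q}{8}$)
$Y = \frac{421}{154}$ ($Y = 3 + \frac{\frac{1}{4} + \frac{1}{8} \cdot 162}{-44 - 33} = 3 + \frac{\frac{1}{4} + \frac{81}{4}}{-44 - 33} = 3 + \frac{41}{2 \left(-77\right)} = 3 + \frac{41}{2} \left(- \frac{1}{77}\right) = 3 - \frac{41}{154} = \frac{421}{154} \approx 2.7338$)
$- Y = \left(-1\right) \frac{421}{154} = - \frac{421}{154}$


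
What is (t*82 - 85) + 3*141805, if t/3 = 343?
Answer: 509708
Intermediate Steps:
t = 1029 (t = 3*343 = 1029)
(t*82 - 85) + 3*141805 = (1029*82 - 85) + 3*141805 = (84378 - 85) + 425415 = 84293 + 425415 = 509708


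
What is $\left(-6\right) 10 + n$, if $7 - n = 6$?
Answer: $-59$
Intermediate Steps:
$n = 1$ ($n = 7 - 6 = 1$)
$\left(-6\right) 10 + n = \left(-6\right) 10 + 1 = -60 + 1 = -59$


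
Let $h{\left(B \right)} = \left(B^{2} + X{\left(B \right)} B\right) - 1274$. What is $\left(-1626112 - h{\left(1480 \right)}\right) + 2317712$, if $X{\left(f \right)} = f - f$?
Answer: $-1497526$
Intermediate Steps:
$X{\left(f \right)} = 0$
$h{\left(B \right)} = -1274 + B^{2}$ ($h{\left(B \right)} = \left(B^{2} + 0 B\right) - 1274 = \left(B^{2} + 0\right) - 1274 = B^{2} - 1274 = -1274 + B^{2}$)
$\left(-1626112 - h{\left(1480 \right)}\right) + 2317712 = \left(-1626112 - \left(-1274 + 1480^{2}\right)\right) + 2317712 = \left(-1626112 - \left(-1274 + 2190400\right)\right) + 2317712 = \left(-1626112 - 2189126\right) + 2317712 = -3815238 + 2317712 = -1497526$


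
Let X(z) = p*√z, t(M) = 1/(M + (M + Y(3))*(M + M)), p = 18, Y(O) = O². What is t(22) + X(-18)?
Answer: 1/1386 + 54*I*√2 ≈ 0.0007215 + 76.368*I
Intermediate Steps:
t(M) = 1/(M + 2*M*(9 + M)) (t(M) = 1/(M + (M + 3²)*(M + M)) = 1/(M + (M + 9)*(2*M)) = 1/(M + (9 + M)*(2*M)) = 1/(M + 2*M*(9 + M)))
X(z) = 18*√z
t(22) + X(-18) = 1/(22*(19 + 2*22)) + 18*√(-18) = 1/(22*(19 + 44)) + 18*(3*I*√2) = (1/22)/63 + 54*I*√2 = (1/22)*(1/63) + 54*I*√2 = 1/1386 + 54*I*√2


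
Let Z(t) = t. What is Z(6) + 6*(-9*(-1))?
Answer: 60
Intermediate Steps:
Z(6) + 6*(-9*(-1)) = 6 + 6*(-9*(-1)) = 6 + 6*9 = 6 + 54 = 60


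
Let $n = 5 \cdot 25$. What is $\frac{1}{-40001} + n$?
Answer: $\frac{5000124}{40001} \approx 125.0$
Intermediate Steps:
$n = 125$
$\frac{1}{-40001} + n = \frac{1}{-40001} + 125 = - \frac{1}{40001} + 125 = \frac{5000124}{40001}$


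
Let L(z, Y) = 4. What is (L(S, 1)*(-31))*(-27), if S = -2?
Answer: 3348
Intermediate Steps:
(L(S, 1)*(-31))*(-27) = (4*(-31))*(-27) = -124*(-27) = 3348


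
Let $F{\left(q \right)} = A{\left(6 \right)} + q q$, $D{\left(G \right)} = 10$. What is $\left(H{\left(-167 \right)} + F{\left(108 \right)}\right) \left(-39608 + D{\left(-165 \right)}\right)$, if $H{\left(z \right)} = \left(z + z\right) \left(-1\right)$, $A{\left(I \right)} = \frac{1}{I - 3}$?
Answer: $- \frac{1425330010}{3} \approx -4.7511 \cdot 10^{8}$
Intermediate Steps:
$A{\left(I \right)} = \frac{1}{-3 + I}$
$H{\left(z \right)} = - 2 z$ ($H{\left(z \right)} = 2 z \left(-1\right) = - 2 z$)
$F{\left(q \right)} = \frac{1}{3} + q^{2}$ ($F{\left(q \right)} = \frac{1}{-3 + 6} + q q = \frac{1}{3} + q^{2}$)
$\left(H{\left(-167 \right)} + F{\left(108 \right)}\right) \left(-39608 + D{\left(-165 \right)}\right) = \left(\left(-2\right) \left(-167\right) + \left(\frac{1}{3} + 108^{2}\right)\right) \left(-39608 + 10\right) = \left(334 + \left(\frac{1}{3} + 11664\right)\right) \left(-39598\right) = \left(334 + \frac{34993}{3}\right) \left(-39598\right) = \frac{35995}{3} \left(-39598\right) = - \frac{1425330010}{3}$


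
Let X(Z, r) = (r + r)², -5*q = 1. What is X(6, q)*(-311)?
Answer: -1244/25 ≈ -49.760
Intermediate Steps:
q = -⅕ (q = -⅕*1 = -⅕ ≈ -0.20000)
X(Z, r) = 4*r² (X(Z, r) = (2*r)² = 4*r²)
X(6, q)*(-311) = (4*(-⅕)²)*(-311) = (4*(1/25))*(-311) = (4/25)*(-311) = -1244/25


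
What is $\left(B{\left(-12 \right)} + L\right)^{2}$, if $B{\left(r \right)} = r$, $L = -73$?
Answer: $7225$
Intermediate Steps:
$\left(B{\left(-12 \right)} + L\right)^{2} = \left(-12 - 73\right)^{2} = \left(-85\right)^{2} = 7225$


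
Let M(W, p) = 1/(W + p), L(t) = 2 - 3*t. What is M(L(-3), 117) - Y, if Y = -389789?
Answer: 49892993/128 ≈ 3.8979e+5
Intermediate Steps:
L(t) = 2 - 3*t
M(L(-3), 117) - Y = 1/((2 - 3*(-3)) + 117) - 1*(-389789) = 1/((2 + 9) + 117) + 389789 = 1/(11 + 117) + 389789 = 1/128 + 389789 = 49892993/128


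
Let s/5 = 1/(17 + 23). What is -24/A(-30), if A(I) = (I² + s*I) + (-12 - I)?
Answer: -32/1219 ≈ -0.026251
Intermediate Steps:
s = ⅛ (s = 5/(17 + 23) = 5/40 = 5*(1/40) = ⅛ ≈ 0.12500)
A(I) = -12 + I² - 7*I/8 (A(I) = (I² + I/8) + (-12 - I) = -12 + I² - 7*I/8)
-24/A(-30) = -24/(-12 + (-30)² - 7/8*(-30)) = -24/(-12 + 900 + 105/4) = -24/3657/4 = -24*4/3657 = -32/1219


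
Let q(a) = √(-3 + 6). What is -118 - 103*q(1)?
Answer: -118 - 103*√3 ≈ -296.40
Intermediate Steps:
q(a) = √3
-118 - 103*q(1) = -118 - 103*√3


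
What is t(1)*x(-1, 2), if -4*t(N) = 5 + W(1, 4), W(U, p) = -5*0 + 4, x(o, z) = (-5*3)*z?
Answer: 135/2 ≈ 67.500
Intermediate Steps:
x(o, z) = -15*z
W(U, p) = 4 (W(U, p) = 0 + 4 = 4)
t(N) = -9/4 (t(N) = -(5 + 4)/4 = -¼*9 = -9/4)
t(1)*x(-1, 2) = -(-135)*2/4 = -9/4*(-30) = 135/2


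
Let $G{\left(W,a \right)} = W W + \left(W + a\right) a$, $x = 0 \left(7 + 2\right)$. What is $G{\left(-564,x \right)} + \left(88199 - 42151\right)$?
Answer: $364144$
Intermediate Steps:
$x = 0$ ($x = 0 \cdot 9 = 0$)
$G{\left(W,a \right)} = W^{2} + a \left(W + a\right)$
$G{\left(-564,x \right)} + \left(88199 - 42151\right) = \left(\left(-564\right)^{2} + 0^{2} - 0\right) + \left(88199 - 42151\right) = \left(318096 + 0 + 0\right) + 46048 = 318096 + 46048 = 364144$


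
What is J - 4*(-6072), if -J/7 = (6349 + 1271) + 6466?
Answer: -74314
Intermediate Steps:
J = -98602 (J = -7*((6349 + 1271) + 6466) = -7*(7620 + 6466) = -7*14086 = -98602)
J - 4*(-6072) = -98602 - 4*(-6072) = -98602 + 24288 = -74314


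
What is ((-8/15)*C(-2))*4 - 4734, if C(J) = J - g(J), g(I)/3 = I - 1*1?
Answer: -71234/15 ≈ -4748.9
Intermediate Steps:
g(I) = -3 + 3*I (g(I) = 3*(I - 1*1) = 3*(I - 1) = 3*(-1 + I) = -3 + 3*I)
C(J) = 3 - 2*J (C(J) = J - (-3 + 3*J) = J + (3 - 3*J) = 3 - 2*J)
((-8/15)*C(-2))*4 - 4734 = ((-8/15)*(3 - 2*(-2)))*4 - 4734 = ((-8*1/15)*(3 + 4))*4 - 4734 = -8/15*7*4 - 4734 = -56/15*4 - 4734 = -224/15 - 4734 = -71234/15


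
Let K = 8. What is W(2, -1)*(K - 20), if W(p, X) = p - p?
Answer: 0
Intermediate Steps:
W(p, X) = 0
W(2, -1)*(K - 20) = 0*(8 - 20) = 0*(-12) = 0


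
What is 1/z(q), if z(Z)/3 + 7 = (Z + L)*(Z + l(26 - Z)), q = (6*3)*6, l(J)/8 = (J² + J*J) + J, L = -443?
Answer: -1/107571201 ≈ -9.2962e-9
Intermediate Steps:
l(J) = 8*J + 16*J² (l(J) = 8*((J² + J*J) + J) = 8*((J² + J²) + J) = 8*(2*J² + J) = 8*(J + 2*J²) = 8*J + 16*J²)
q = 108 (q = 18*6 = 108)
z(Z) = -21 + 3*(-443 + Z)*(Z + 8*(26 - Z)*(53 - 2*Z)) (z(Z) = -21 + 3*((Z - 443)*(Z + 8*(26 - Z)*(1 + 2*(26 - Z)))) = -21 + 3*((-443 + Z)*(Z + 8*(26 - Z)*(1 + (52 - 2*Z)))) = -21 + 3*((-443 + Z)*(Z + 8*(26 - Z)*(53 - 2*Z))) = -21 + 3*(-443 + Z)*(Z + 8*(26 - Z)*(53 - 2*Z)))
1/z(q) = 1/(-14650917 - 23781*108² + 48*108³ + 1148103*108) = 1/(-14650917 - 23781*11664 + 48*1259712 + 123995124) = 1/(-14650917 - 277381584 + 60466176 + 123995124) = 1/(-107571201) = -1/107571201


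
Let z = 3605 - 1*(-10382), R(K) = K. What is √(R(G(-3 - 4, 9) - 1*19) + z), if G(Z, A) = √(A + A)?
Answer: √(13968 + 3*√2) ≈ 118.20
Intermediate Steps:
G(Z, A) = √2*√A (G(Z, A) = √(2*A) = √2*√A)
z = 13987 (z = 3605 + 10382 = 13987)
√(R(G(-3 - 4, 9) - 1*19) + z) = √((√2*√9 - 1*19) + 13987) = √((√2*3 - 19) + 13987) = √((3*√2 - 19) + 13987) = √((-19 + 3*√2) + 13987) = √(13968 + 3*√2)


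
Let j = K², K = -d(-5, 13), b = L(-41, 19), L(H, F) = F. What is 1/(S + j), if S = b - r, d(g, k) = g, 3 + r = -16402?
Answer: 1/16449 ≈ 6.0794e-5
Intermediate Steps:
r = -16405 (r = -3 - 16402 = -16405)
b = 19
S = 16424 (S = 19 - 1*(-16405) = 19 + 16405 = 16424)
K = 5 (K = -1*(-5) = 5)
j = 25 (j = 5² = 25)
1/(S + j) = 1/(16424 + 25) = 1/16449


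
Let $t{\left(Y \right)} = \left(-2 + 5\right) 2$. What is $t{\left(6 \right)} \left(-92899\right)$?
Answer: $-557394$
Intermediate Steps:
$t{\left(Y \right)} = 6$ ($t{\left(Y \right)} = 3 \cdot 2 = 6$)
$t{\left(6 \right)} \left(-92899\right) = 6 \left(-92899\right) = -557394$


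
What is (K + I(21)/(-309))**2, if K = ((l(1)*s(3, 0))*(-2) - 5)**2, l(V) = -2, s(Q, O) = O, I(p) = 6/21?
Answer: 2923889329/4678569 ≈ 624.95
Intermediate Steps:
I(p) = 2/7 (I(p) = 6*(1/21) = 2/7)
K = 25 (K = (-2*0*(-2) - 5)**2 = (0*(-2) - 5)**2 = (0 - 5)**2 = (-5)**2 = 25)
(K + I(21)/(-309))**2 = (25 + (2/7)/(-309))**2 = (25 + (2/7)*(-1/309))**2 = (25 - 2/2163)**2 = (54073/2163)**2 = 2923889329/4678569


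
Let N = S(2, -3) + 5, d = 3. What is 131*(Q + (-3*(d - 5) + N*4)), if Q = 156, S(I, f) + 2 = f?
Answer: 21222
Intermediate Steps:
S(I, f) = -2 + f
N = 0 (N = (-2 - 3) + 5 = -5 + 5 = 0)
131*(Q + (-3*(d - 5) + N*4)) = 131*(156 + (-3*(3 - 5) + 0*4)) = 131*(156 + (-3*(-2) + 0)) = 131*(156 + (6 + 0)) = 131*(156 + 6) = 131*162 = 21222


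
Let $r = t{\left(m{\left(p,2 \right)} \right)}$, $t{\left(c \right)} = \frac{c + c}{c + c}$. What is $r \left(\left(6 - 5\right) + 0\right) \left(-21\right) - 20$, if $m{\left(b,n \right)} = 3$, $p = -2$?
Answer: $-41$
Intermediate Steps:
$t{\left(c \right)} = 1$ ($t{\left(c \right)} = \frac{2 c}{2 c} = 2 c \frac{1}{2 c} = 1$)
$r = 1$
$r \left(\left(6 - 5\right) + 0\right) \left(-21\right) - 20 = 1 \left(\left(6 - 5\right) + 0\right) \left(-21\right) - 20 = 1 \left(1 + 0\right) \left(-21\right) - 20 = 1 \cdot 1 \left(-21\right) - 20 = 1 \left(-21\right) - 20 = -21 - 20 = -41$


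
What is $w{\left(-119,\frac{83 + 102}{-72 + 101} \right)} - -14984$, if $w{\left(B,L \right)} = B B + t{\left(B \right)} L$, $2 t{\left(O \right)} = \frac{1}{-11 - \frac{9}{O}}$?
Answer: $\frac{439502197}{15080} \approx 29145.0$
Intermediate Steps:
$t{\left(O \right)} = \frac{1}{2 \left(-11 - \frac{9}{O}\right)}$
$w{\left(B,L \right)} = B^{2} - \frac{B L}{18 + 22 B}$ ($w{\left(B,L \right)} = B B + - \frac{B}{18 + 22 B} L = B^{2} - \frac{B L}{18 + 22 B}$)
$w{\left(-119,\frac{83 + 102}{-72 + 101} \right)} - -14984 = \frac{1}{2} \left(-119\right) \frac{1}{9 + 11 \left(-119\right)} \left(- \frac{83 + 102}{-72 + 101} + 2 \left(-119\right) \left(9 + 11 \left(-119\right)\right)\right) - -14984 = \frac{1}{2} \left(-119\right) \frac{1}{9 - 1309} \left(- \frac{185}{29} + 2 \left(-119\right) \left(9 - 1309\right)\right) + 14984 = \frac{1}{2} \left(-119\right) \frac{1}{-1300} \left(- \frac{185}{29} + 2 \left(-119\right) \left(-1300\right)\right) + 14984 = \frac{1}{2} \left(-119\right) \left(- \frac{1}{1300}\right) \left(\left(-1\right) \frac{185}{29} + 309400\right) + 14984 = \frac{1}{2} \left(-119\right) \left(- \frac{1}{1300}\right) \left(- \frac{185}{29} + 309400\right) + 14984 = \frac{1}{2} \left(-119\right) \left(- \frac{1}{1300}\right) \frac{8972415}{29} + 14984 = \frac{213543477}{15080} + 14984 = \frac{439502197}{15080}$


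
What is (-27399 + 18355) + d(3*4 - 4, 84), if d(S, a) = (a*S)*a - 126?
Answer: 47278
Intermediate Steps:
d(S, a) = -126 + S*a**2 (d(S, a) = (S*a)*a - 126 = S*a**2 - 126 = -126 + S*a**2)
(-27399 + 18355) + d(3*4 - 4, 84) = (-27399 + 18355) + (-126 + (3*4 - 4)*84**2) = -9044 + (-126 + (12 - 4)*7056) = -9044 + (-126 + 8*7056) = -9044 + (-126 + 56448) = -9044 + 56322 = 47278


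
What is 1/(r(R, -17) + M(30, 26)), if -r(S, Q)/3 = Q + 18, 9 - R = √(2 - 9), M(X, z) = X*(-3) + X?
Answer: -1/63 ≈ -0.015873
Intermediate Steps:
M(X, z) = -2*X (M(X, z) = -3*X + X = -2*X)
R = 9 - I*√7 (R = 9 - √(2 - 9) = 9 - √(-7) = 9 - I*√7 ≈ 9.0 - 2.6458*I)
r(S, Q) = -54 - 3*Q (r(S, Q) = -3*(Q + 18) = -3*(18 + Q) = -54 - 3*Q)
1/(r(R, -17) + M(30, 26)) = 1/((-54 - 3*(-17)) - 2*30) = 1/((-54 + 51) - 60) = 1/(-3 - 60) = 1/(-63) = -1/63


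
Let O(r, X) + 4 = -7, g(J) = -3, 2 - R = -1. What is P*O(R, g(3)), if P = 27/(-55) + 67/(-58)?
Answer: 5251/290 ≈ 18.107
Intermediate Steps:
R = 3 (R = 2 - 1*(-1) = 2 + 1 = 3)
O(r, X) = -11 (O(r, X) = -4 - 7 = -11)
P = -5251/3190 (P = 27*(-1/55) + 67*(-1/58) = -27/55 - 67/58 = -5251/3190 ≈ -1.6461)
P*O(R, g(3)) = -5251/3190*(-11) = 5251/290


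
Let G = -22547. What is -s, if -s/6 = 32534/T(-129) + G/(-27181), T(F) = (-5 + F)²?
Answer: 276248697/17430787 ≈ 15.848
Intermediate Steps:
s = -276248697/17430787 (s = -6*(32534/((-5 - 129)²) - 22547/(-27181)) = -6*(32534/((-134)²) - 22547*(-1/27181)) = -6*(32534/17956 + 3221/3883) = -6*(32534*(1/17956) + 3221/3883) = -6*(16267/8978 + 3221/3883) = -6*92082899/34861574 = -276248697/17430787 ≈ -15.848)
-s = -1*(-276248697/17430787) = 276248697/17430787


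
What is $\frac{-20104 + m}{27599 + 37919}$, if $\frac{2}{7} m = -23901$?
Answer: $- \frac{207515}{131036} \approx -1.5836$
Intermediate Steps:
$m = - \frac{167307}{2}$ ($m = \frac{7}{2} \left(-23901\right) = - \frac{167307}{2} \approx -83654.0$)
$\frac{-20104 + m}{27599 + 37919} = \frac{-20104 - \frac{167307}{2}}{27599 + 37919} = - \frac{207515}{2 \cdot 65518} = \left(- \frac{207515}{2}\right) \frac{1}{65518} = - \frac{207515}{131036}$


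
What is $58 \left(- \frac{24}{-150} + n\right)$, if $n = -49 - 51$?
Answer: $- \frac{144768}{25} \approx -5790.7$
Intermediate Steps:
$n = -100$ ($n = -49 - 51 = -100$)
$58 \left(- \frac{24}{-150} + n\right) = 58 \left(- \frac{24}{-150} - 100\right) = 58 \left(\left(-24\right) \left(- \frac{1}{150}\right) - 100\right) = 58 \left(\frac{4}{25} - 100\right) = 58 \left(- \frac{2496}{25}\right) = - \frac{144768}{25}$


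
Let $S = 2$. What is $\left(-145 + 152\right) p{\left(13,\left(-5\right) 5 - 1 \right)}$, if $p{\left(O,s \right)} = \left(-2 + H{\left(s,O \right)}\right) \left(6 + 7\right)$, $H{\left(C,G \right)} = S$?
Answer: $0$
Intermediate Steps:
$H{\left(C,G \right)} = 2$
$p{\left(O,s \right)} = 0$ ($p{\left(O,s \right)} = \left(-2 + 2\right) \left(6 + 7\right) = 0 \cdot 13 = 0$)
$\left(-145 + 152\right) p{\left(13,\left(-5\right) 5 - 1 \right)} = \left(-145 + 152\right) 0 = 7 \cdot 0 = 0$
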